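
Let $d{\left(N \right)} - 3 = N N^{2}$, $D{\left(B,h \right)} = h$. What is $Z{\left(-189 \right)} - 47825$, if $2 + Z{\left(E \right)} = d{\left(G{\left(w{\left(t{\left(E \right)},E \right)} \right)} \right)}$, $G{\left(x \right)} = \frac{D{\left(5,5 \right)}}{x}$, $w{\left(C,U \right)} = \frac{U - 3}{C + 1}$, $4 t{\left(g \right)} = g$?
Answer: $- \frac{21662755152443}{452984832} \approx -47822.0$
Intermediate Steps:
$t{\left(g \right)} = \frac{g}{4}$
$w{\left(C,U \right)} = \frac{-3 + U}{1 + C}$
$G{\left(x \right)} = \frac{5}{x}$
$d{\left(N \right)} = 3 + N^{3}$ ($d{\left(N \right)} = 3 + N N^{2} = 3 + N^{3}$)
$Z{\left(E \right)} = 1 + \frac{125 \left(1 + \frac{E}{4}\right)^{3}}{\left(-3 + E\right)^{3}}$ ($Z{\left(E \right)} = -2 + \left(3 + \left(\frac{5}{\frac{1}{1 + \frac{E}{4}} \left(-3 + E\right)}\right)^{3}\right) = -2 + \left(3 + \left(5 \frac{1 + \frac{E}{4}}{-3 + E}\right)^{3}\right) = -2 + \left(3 + \left(\frac{5 \left(1 + \frac{E}{4}\right)}{-3 + E}\right)^{3}\right) = -2 + \left(3 + \frac{125 \left(1 + \frac{E}{4}\right)^{3}}{\left(-3 + E\right)^{3}}\right) = 1 + \frac{125 \left(1 + \frac{E}{4}\right)^{3}}{\left(-3 + E\right)^{3}}$)
$Z{\left(-189 \right)} - 47825 = \left(1 + \frac{125 \left(4 - 189\right)^{3}}{64 \left(-3 - 189\right)^{3}}\right) - 47825 = \left(1 + \frac{125 \left(-185\right)^{3}}{64 \left(-7077888\right)}\right) - 47825 = \left(1 + \frac{125}{64} \left(- \frac{1}{7077888}\right) \left(-6331625\right)\right) - 47825 = \left(1 + \frac{791453125}{452984832}\right) - 47825 = \frac{1244437957}{452984832} - 47825 = - \frac{21662755152443}{452984832}$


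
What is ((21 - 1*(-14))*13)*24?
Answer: 10920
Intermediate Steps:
((21 - 1*(-14))*13)*24 = ((21 + 14)*13)*24 = (35*13)*24 = 455*24 = 10920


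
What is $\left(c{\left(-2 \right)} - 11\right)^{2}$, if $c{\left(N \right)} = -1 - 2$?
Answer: $196$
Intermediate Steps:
$c{\left(N \right)} = -3$ ($c{\left(N \right)} = -1 - 2 = -3$)
$\left(c{\left(-2 \right)} - 11\right)^{2} = \left(-3 - 11\right)^{2} = \left(-14\right)^{2} = 196$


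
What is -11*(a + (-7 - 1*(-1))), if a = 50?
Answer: -484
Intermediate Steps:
-11*(a + (-7 - 1*(-1))) = -11*(50 + (-7 - 1*(-1))) = -11*(50 + (-7 + 1)) = -11*(50 - 6) = -11*44 = -484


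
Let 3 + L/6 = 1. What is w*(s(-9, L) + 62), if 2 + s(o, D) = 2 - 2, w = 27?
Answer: 1620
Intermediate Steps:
L = -12 (L = -18 + 6*1 = -18 + 6 = -12)
s(o, D) = -2 (s(o, D) = -2 + (2 - 2) = -2 + 0 = -2)
w*(s(-9, L) + 62) = 27*(-2 + 62) = 27*60 = 1620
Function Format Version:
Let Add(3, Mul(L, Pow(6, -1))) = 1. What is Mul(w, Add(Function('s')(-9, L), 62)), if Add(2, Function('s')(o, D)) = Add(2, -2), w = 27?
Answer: 1620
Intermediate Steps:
L = -12 (L = Add(-18, Mul(6, 1)) = Add(-18, 6) = -12)
Function('s')(o, D) = -2 (Function('s')(o, D) = Add(-2, Add(2, -2)) = Add(-2, 0) = -2)
Mul(w, Add(Function('s')(-9, L), 62)) = Mul(27, Add(-2, 62)) = Mul(27, 60) = 1620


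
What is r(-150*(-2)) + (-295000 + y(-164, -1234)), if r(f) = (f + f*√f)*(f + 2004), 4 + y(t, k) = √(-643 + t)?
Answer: 396196 + 6912000*√3 + I*√807 ≈ 1.2368e+7 + 28.408*I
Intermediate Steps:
y(t, k) = -4 + √(-643 + t)
r(f) = (2004 + f)*(f + f^(3/2)) (r(f) = (f + f^(3/2))*(2004 + f) = (2004 + f)*(f + f^(3/2)))
r(-150*(-2)) + (-295000 + y(-164, -1234)) = ((-150*(-2))² + (-150*(-2))^(5/2) + 2004*(-150*(-2)) + 2004*(-150*(-2))^(3/2)) + (-295000 + (-4 + √(-643 - 164))) = (300² + 300^(5/2) + 2004*300 + 2004*300^(3/2)) + (-295000 + (-4 + √(-807))) = (90000 + 900000*√3 + 601200 + 2004*(3000*√3)) + (-295000 + (-4 + I*√807)) = (90000 + 900000*√3 + 601200 + 6012000*√3) + (-295004 + I*√807) = (691200 + 6912000*√3) + (-295004 + I*√807) = 396196 + 6912000*√3 + I*√807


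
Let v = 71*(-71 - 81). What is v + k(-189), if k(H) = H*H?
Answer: 24929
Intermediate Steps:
k(H) = H**2
v = -10792 (v = 71*(-152) = -10792)
v + k(-189) = -10792 + (-189)**2 = -10792 + 35721 = 24929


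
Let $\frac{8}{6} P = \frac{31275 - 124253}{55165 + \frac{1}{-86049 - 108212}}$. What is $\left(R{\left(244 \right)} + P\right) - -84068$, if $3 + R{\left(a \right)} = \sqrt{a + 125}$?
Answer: $\frac{1801722594801433}{21432816128} + 3 \sqrt{41} \approx 84083.0$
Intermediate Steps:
$R{\left(a \right)} = -3 + \sqrt{125 + a}$ ($R{\left(a \right)} = -3 + \sqrt{a + 125} = -3 + \sqrt{125 + a}$)
$P = - \frac{27092998887}{21432816128}$ ($P = \frac{3 \frac{31275 - 124253}{55165 + \frac{1}{-86049 - 108212}}}{4} = \frac{3 \left(- \frac{92978}{55165 + \frac{1}{-194261}}\right)}{4} = \frac{3 \left(- \frac{92978}{55165 - \frac{1}{194261}}\right)}{4} = \frac{3 \left(- \frac{92978}{\frac{10716408064}{194261}}\right)}{4} = \frac{3 \left(\left(-92978\right) \frac{194261}{10716408064}\right)}{4} = \frac{3}{4} \left(- \frac{9030999629}{5358204032}\right) = - \frac{27092998887}{21432816128} \approx -1.2641$)
$\left(R{\left(244 \right)} + P\right) - -84068 = \left(\left(-3 + \sqrt{125 + 244}\right) - \frac{27092998887}{21432816128}\right) - -84068 = \left(\left(-3 + \sqrt{369}\right) - \frac{27092998887}{21432816128}\right) + 84068 = \left(\left(-3 + 3 \sqrt{41}\right) - \frac{27092998887}{21432816128}\right) + 84068 = \left(- \frac{91391447271}{21432816128} + 3 \sqrt{41}\right) + 84068 = \frac{1801722594801433}{21432816128} + 3 \sqrt{41}$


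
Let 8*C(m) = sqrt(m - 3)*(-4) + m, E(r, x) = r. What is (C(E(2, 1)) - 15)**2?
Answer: 3477/16 + 59*I/4 ≈ 217.31 + 14.75*I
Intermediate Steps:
C(m) = -sqrt(-3 + m)/2 + m/8 (C(m) = (sqrt(m - 3)*(-4) + m)/8 = (sqrt(-3 + m)*(-4) + m)/8 = (-4*sqrt(-3 + m) + m)/8 = (m - 4*sqrt(-3 + m))/8 = -sqrt(-3 + m)/2 + m/8)
(C(E(2, 1)) - 15)**2 = ((-sqrt(-3 + 2)/2 + (1/8)*2) - 15)**2 = ((-I/2 + 1/4) - 15)**2 = ((1/4 - I/2) - 15)**2 = (-59/4 - I/2)**2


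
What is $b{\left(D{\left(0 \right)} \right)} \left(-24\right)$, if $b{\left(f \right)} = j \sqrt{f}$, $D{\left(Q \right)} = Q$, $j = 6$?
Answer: $0$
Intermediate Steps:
$b{\left(f \right)} = 6 \sqrt{f}$
$b{\left(D{\left(0 \right)} \right)} \left(-24\right) = 6 \sqrt{0} \left(-24\right) = 6 \cdot 0 \left(-24\right) = 0 \left(-24\right) = 0$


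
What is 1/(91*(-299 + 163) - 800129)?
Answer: -1/812505 ≈ -1.2308e-6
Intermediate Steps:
1/(91*(-299 + 163) - 800129) = 1/(91*(-136) - 800129) = 1/(-12376 - 800129) = 1/(-812505) = -1/812505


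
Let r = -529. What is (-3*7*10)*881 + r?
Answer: -185539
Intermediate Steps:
(-3*7*10)*881 + r = (-3*7*10)*881 - 529 = -21*10*881 - 529 = -210*881 - 529 = -185010 - 529 = -185539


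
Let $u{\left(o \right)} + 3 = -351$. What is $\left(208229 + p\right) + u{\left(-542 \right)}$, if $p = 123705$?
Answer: $331580$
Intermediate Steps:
$u{\left(o \right)} = -354$ ($u{\left(o \right)} = -3 - 351 = -354$)
$\left(208229 + p\right) + u{\left(-542 \right)} = \left(208229 + 123705\right) - 354 = 331934 - 354 = 331580$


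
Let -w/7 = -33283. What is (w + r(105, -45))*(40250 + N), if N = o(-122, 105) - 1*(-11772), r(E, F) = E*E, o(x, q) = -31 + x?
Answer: 12656347214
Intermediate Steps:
w = 232981 (w = -7*(-33283) = 232981)
r(E, F) = E**2
N = 11619 (N = (-31 - 122) - 1*(-11772) = -153 + 11772 = 11619)
(w + r(105, -45))*(40250 + N) = (232981 + 105**2)*(40250 + 11619) = (232981 + 11025)*51869 = 244006*51869 = 12656347214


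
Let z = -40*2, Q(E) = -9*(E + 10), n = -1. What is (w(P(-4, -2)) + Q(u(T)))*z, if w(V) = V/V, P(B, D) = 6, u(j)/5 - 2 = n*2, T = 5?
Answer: 7120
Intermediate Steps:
u(j) = 0 (u(j) = 10 + 5*(-1*2) = 10 + 5*(-2) = 10 - 10 = 0)
w(V) = 1
Q(E) = -90 - 9*E (Q(E) = -9*(10 + E) = -90 - 9*E)
z = -80
(w(P(-4, -2)) + Q(u(T)))*z = (1 + (-90 - 9*0))*(-80) = (1 + (-90 + 0))*(-80) = (1 - 90)*(-80) = -89*(-80) = 7120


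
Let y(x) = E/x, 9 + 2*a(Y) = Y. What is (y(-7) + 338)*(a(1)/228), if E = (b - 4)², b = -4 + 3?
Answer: -2341/399 ≈ -5.8672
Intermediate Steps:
b = -1
a(Y) = -9/2 + Y/2
E = 25 (E = (-1 - 4)² = (-5)² = 25)
y(x) = 25/x
(y(-7) + 338)*(a(1)/228) = (25/(-7) + 338)*((-9/2 + (½)*1)/228) = (25*(-⅐) + 338)*((-9/2 + ½)*(1/228)) = (-25/7 + 338)*(-4*1/228) = (2341/7)*(-1/57) = -2341/399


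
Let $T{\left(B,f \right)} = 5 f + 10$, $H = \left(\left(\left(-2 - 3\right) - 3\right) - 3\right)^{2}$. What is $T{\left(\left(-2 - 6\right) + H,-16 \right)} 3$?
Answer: $-210$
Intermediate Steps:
$H = 121$ ($H = \left(\left(-5 - 3\right) - 3\right)^{2} = \left(-8 - 3\right)^{2} = \left(-11\right)^{2} = 121$)
$T{\left(B,f \right)} = 10 + 5 f$
$T{\left(\left(-2 - 6\right) + H,-16 \right)} 3 = \left(10 + 5 \left(-16\right)\right) 3 = \left(10 - 80\right) 3 = \left(-70\right) 3 = -210$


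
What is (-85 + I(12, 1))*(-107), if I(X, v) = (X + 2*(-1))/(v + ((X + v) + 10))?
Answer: 108605/12 ≈ 9050.4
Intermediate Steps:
I(X, v) = (-2 + X)/(10 + X + 2*v) (I(X, v) = (X - 2)/(v + (10 + X + v)) = (-2 + X)/(10 + X + 2*v))
(-85 + I(12, 1))*(-107) = (-85 + (-2 + 12)/(10 + 12 + 2*1))*(-107) = (-85 + 10/(10 + 12 + 2))*(-107) = (-85 + 10/24)*(-107) = (-85 + (1/24)*10)*(-107) = (-85 + 5/12)*(-107) = -1015/12*(-107) = 108605/12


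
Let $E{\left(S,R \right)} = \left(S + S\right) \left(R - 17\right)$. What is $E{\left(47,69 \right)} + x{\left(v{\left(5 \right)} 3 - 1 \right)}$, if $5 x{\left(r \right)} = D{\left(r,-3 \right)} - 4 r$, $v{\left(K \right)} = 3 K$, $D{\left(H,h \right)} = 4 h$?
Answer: $\frac{24252}{5} \approx 4850.4$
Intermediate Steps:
$E{\left(S,R \right)} = 2 S \left(-17 + R\right)$
$x{\left(r \right)} = - \frac{12}{5} - \frac{4 r}{5}$ ($x{\left(r \right)} = \frac{4 \left(-3\right) - 4 r}{5} = \frac{-12 - 4 r}{5} = - \frac{12}{5} - \frac{4 r}{5}$)
$E{\left(47,69 \right)} + x{\left(v{\left(5 \right)} 3 - 1 \right)} = 2 \cdot 47 \left(-17 + 69\right) - \left(\frac{12}{5} + \frac{4 \left(3 \cdot 5 \cdot 3 - 1\right)}{5}\right) = 2 \cdot 47 \cdot 52 - \left(\frac{12}{5} + \frac{4 \left(15 \cdot 3 - 1\right)}{5}\right) = 4888 - \left(\frac{12}{5} + \frac{4 \left(45 - 1\right)}{5}\right) = 4888 - \frac{188}{5} = \frac{24252}{5}$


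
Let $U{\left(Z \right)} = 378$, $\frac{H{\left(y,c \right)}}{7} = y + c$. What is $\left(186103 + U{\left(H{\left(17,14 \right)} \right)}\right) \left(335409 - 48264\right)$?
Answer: $53547086745$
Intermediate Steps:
$H{\left(y,c \right)} = 7 c + 7 y$ ($H{\left(y,c \right)} = 7 \left(y + c\right) = 7 \left(c + y\right) = 7 c + 7 y$)
$\left(186103 + U{\left(H{\left(17,14 \right)} \right)}\right) \left(335409 - 48264\right) = \left(186103 + 378\right) \left(335409 - 48264\right) = 186481 \cdot 287145 = 53547086745$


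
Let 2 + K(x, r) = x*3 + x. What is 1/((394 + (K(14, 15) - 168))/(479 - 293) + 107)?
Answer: 93/10091 ≈ 0.0092161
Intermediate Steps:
K(x, r) = -2 + 4*x (K(x, r) = -2 + (x*3 + x) = -2 + (3*x + x) = -2 + 4*x)
1/((394 + (K(14, 15) - 168))/(479 - 293) + 107) = 1/((394 + ((-2 + 4*14) - 168))/(479 - 293) + 107) = 1/((394 + ((-2 + 56) - 168))/186 + 107) = 1/((394 + (54 - 168))*(1/186) + 107) = 1/((394 - 114)*(1/186) + 107) = 1/(280*(1/186) + 107) = 1/(140/93 + 107) = 1/(10091/93) = 93/10091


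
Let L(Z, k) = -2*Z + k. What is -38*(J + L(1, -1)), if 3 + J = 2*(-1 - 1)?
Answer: 380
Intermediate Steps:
L(Z, k) = k - 2*Z
J = -7 (J = -3 + 2*(-1 - 1) = -3 + 2*(-2) = -3 - 4 = -7)
-38*(J + L(1, -1)) = -38*(-7 + (-1 - 2*1)) = -38*(-7 + (-1 - 2)) = -38*(-7 - 3) = -38*(-10) = 380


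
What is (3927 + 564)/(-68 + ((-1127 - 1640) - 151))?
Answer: -4491/2986 ≈ -1.5040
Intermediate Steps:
(3927 + 564)/(-68 + ((-1127 - 1640) - 151)) = 4491/(-68 + (-2767 - 151)) = 4491/(-68 - 2918) = 4491/(-2986) = 4491*(-1/2986) = -4491/2986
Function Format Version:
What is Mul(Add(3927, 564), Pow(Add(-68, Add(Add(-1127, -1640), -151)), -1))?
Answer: Rational(-4491, 2986) ≈ -1.5040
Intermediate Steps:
Mul(Add(3927, 564), Pow(Add(-68, Add(Add(-1127, -1640), -151)), -1)) = Mul(4491, Pow(Add(-68, Add(-2767, -151)), -1)) = Mul(4491, Pow(Add(-68, -2918), -1)) = Mul(4491, Pow(-2986, -1)) = Mul(4491, Rational(-1, 2986)) = Rational(-4491, 2986)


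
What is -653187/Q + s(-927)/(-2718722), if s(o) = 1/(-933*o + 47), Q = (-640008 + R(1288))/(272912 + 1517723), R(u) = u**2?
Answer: -687597659295322614451939/599013616247363224 ≈ -1.1479e+6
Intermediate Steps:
Q = 1018936/1790635 (Q = (-640008 + 1288**2)/(272912 + 1517723) = (-640008 + 1658944)/1790635 = 1018936*(1/1790635) = 1018936/1790635 ≈ 0.56904)
s(o) = 1/(47 - 933*o)
-653187/Q + s(-927)/(-2718722) = -653187/1018936/1790635 - 1/(-47 + 933*(-927))/(-2718722) = -653187*1790635/1018936 - 1/(-47 - 864891)*(-1/2718722) = -1169619503745/1018936 - 1/(-864938)*(-1/2718722) = -1169619503745/1018936 - 1*(-1/864938)*(-1/2718722) = -1169619503745/1018936 + (1/864938)*(-1/2718722) = -1169619503745/1018936 - 1/2351525969236 = -687597659295322614451939/599013616247363224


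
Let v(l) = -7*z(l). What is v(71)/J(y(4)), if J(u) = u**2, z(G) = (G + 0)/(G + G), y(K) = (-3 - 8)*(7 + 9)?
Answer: -7/61952 ≈ -0.00011299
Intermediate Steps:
y(K) = -176 (y(K) = -11*16 = -176)
z(G) = 1/2 (z(G) = G/((2*G)) = G*(1/(2*G)) = 1/2)
v(l) = -7/2 (v(l) = -7*1/2 = -7/2)
v(71)/J(y(4)) = -7/(2*((-176)**2)) = -7/2/30976 = -7/2*1/30976 = -7/61952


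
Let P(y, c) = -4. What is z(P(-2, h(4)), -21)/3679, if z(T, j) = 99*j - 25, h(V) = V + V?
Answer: -2104/3679 ≈ -0.57189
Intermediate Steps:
h(V) = 2*V
z(T, j) = -25 + 99*j
z(P(-2, h(4)), -21)/3679 = (-25 + 99*(-21))/3679 = (-25 - 2079)*(1/3679) = -2104*1/3679 = -2104/3679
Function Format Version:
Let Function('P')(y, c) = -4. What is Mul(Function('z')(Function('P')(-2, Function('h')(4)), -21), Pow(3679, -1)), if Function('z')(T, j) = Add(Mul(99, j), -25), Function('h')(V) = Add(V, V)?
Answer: Rational(-2104, 3679) ≈ -0.57189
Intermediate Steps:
Function('h')(V) = Mul(2, V)
Function('z')(T, j) = Add(-25, Mul(99, j))
Mul(Function('z')(Function('P')(-2, Function('h')(4)), -21), Pow(3679, -1)) = Mul(Add(-25, Mul(99, -21)), Pow(3679, -1)) = Mul(Add(-25, -2079), Rational(1, 3679)) = Mul(-2104, Rational(1, 3679)) = Rational(-2104, 3679)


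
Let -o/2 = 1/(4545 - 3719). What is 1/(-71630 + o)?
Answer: -413/29583191 ≈ -1.3961e-5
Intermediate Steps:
o = -1/413 (o = -2/(4545 - 3719) = -2/826 = -2*1/826 = -1/413 ≈ -0.0024213)
1/(-71630 + o) = 1/(-71630 - 1/413) = 1/(-29583191/413) = -413/29583191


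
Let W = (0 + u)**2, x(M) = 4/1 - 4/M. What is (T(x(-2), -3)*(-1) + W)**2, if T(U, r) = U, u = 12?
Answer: 19044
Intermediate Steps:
x(M) = 4 - 4/M (x(M) = 4*1 - 4/M = 4 - 4/M)
W = 144 (W = (0 + 12)**2 = 12**2 = 144)
(T(x(-2), -3)*(-1) + W)**2 = ((4 - 4/(-2))*(-1) + 144)**2 = ((4 - 4*(-1/2))*(-1) + 144)**2 = ((4 + 2)*(-1) + 144)**2 = (6*(-1) + 144)**2 = (-6 + 144)**2 = 138**2 = 19044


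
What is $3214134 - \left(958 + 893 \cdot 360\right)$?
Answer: $2891696$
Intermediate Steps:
$3214134 - \left(958 + 893 \cdot 360\right) = 3214134 - \left(958 + 321480\right) = 3214134 - 322438 = 2891696$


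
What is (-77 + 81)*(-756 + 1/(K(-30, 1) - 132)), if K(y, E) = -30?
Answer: -244946/81 ≈ -3024.0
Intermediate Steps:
(-77 + 81)*(-756 + 1/(K(-30, 1) - 132)) = (-77 + 81)*(-756 + 1/(-30 - 132)) = 4*(-756 + 1/(-162)) = 4*(-756 - 1/162) = 4*(-122473/162) = -244946/81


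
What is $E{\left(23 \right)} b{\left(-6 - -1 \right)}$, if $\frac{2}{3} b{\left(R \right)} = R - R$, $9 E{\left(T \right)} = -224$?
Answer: $0$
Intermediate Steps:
$E{\left(T \right)} = - \frac{224}{9}$ ($E{\left(T \right)} = \frac{1}{9} \left(-224\right) = - \frac{224}{9}$)
$b{\left(R \right)} = 0$ ($b{\left(R \right)} = \frac{3 \left(R - R\right)}{2} = \frac{3}{2} \cdot 0 = 0$)
$E{\left(23 \right)} b{\left(-6 - -1 \right)} = \left(- \frac{224}{9}\right) 0 = 0$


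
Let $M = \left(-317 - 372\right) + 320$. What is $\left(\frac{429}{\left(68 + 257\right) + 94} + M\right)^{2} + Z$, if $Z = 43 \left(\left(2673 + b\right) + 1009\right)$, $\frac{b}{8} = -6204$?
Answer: $- \frac{323110112726}{175561} \approx -1.8404 \cdot 10^{6}$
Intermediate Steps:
$b = -49632$ ($b = 8 \left(-6204\right) = -49632$)
$M = -369$ ($M = -689 + 320 = -369$)
$Z = -1975850$ ($Z = 43 \left(\left(2673 - 49632\right) + 1009\right) = 43 \left(-46959 + 1009\right) = 43 \left(-45950\right) = -1975850$)
$\left(\frac{429}{\left(68 + 257\right) + 94} + M\right)^{2} + Z = \left(\frac{429}{\left(68 + 257\right) + 94} - 369\right)^{2} - 1975850 = \left(\frac{429}{325 + 94} - 369\right)^{2} - 1975850 = \left(\frac{429}{419} - 369\right)^{2} - 1975850 = \left(- \frac{154182}{419}\right)^{2} - 1975850 = \frac{23772089124}{175561} - 1975850 = - \frac{323110112726}{175561}$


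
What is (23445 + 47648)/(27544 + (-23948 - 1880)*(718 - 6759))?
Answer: 6463/14186772 ≈ 0.00045557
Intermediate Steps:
(23445 + 47648)/(27544 + (-23948 - 1880)*(718 - 6759)) = 71093/(27544 - 25828*(-6041)) = 71093/(27544 + 156026948) = 71093/156054492 = 71093*(1/156054492) = 6463/14186772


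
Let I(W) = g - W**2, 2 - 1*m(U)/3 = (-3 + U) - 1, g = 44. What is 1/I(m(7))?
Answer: 1/35 ≈ 0.028571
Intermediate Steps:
m(U) = 18 - 3*U (m(U) = 6 - 3*((-3 + U) - 1) = 6 - 3*(-4 + U) = 6 + (12 - 3*U) = 18 - 3*U)
I(W) = 44 - W**2
1/I(m(7)) = 1/(44 - (18 - 3*7)**2) = 1/(44 - (18 - 21)**2) = 1/(44 - 1*(-3)**2) = 1/(44 - 1*9) = 1/(44 - 9) = 1/35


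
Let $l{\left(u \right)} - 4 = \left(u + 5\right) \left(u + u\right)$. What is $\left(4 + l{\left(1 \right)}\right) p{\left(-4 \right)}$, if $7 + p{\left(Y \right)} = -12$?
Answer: $-380$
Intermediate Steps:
$p{\left(Y \right)} = -19$ ($p{\left(Y \right)} = -7 - 12 = -19$)
$l{\left(u \right)} = 4 + 2 u \left(5 + u\right)$ ($l{\left(u \right)} = 4 + \left(u + 5\right) \left(u + u\right) = 4 + \left(5 + u\right) 2 u = 4 + 2 u \left(5 + u\right)$)
$\left(4 + l{\left(1 \right)}\right) p{\left(-4 \right)} = \left(4 + \left(4 + 2 \cdot 1^{2} + 10 \cdot 1\right)\right) \left(-19\right) = \left(4 + \left(4 + 2 \cdot 1 + 10\right)\right) \left(-19\right) = \left(4 + \left(4 + 2 + 10\right)\right) \left(-19\right) = \left(4 + 16\right) \left(-19\right) = 20 \left(-19\right) = -380$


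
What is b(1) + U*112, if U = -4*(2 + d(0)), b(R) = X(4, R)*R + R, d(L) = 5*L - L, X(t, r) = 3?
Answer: -892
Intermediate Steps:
d(L) = 4*L
b(R) = 4*R (b(R) = 3*R + R = 4*R)
U = -8 (U = -4*(2 + 4*0) = -4*(2 + 0) = -4*2 = -8)
b(1) + U*112 = 4*1 - 8*112 = 4 - 896 = -892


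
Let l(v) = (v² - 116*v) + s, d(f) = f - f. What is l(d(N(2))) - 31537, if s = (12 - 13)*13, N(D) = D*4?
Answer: -31550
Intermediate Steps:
N(D) = 4*D
d(f) = 0
s = -13 (s = -1*13 = -13)
l(v) = -13 + v² - 116*v (l(v) = (v² - 116*v) - 13 = -13 + v² - 116*v)
l(d(N(2))) - 31537 = (-13 + 0² - 116*0) - 31537 = (-13 + 0 + 0) - 31537 = -13 - 31537 = -31550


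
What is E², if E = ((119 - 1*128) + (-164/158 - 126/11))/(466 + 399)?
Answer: 348830329/565030339225 ≈ 0.00061737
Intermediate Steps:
E = -18677/751685 (E = ((119 - 128) + (-164*1/158 - 126*1/11))/865 = (-9 + (-82/79 - 126/11))*(1/865) = (-9 - 10856/869)*(1/865) = -18677/869*1/865 = -18677/751685 ≈ -0.024847)
E² = (-18677/751685)² = 348830329/565030339225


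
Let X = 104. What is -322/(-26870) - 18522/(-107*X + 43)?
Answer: 16708517/9928465 ≈ 1.6829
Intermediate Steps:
-322/(-26870) - 18522/(-107*X + 43) = -322/(-26870) - 18522/(-107*104 + 43) = -322*(-1/26870) - 18522/(-11128 + 43) = 161/13435 - 18522/(-11085) = 161/13435 - 18522*(-1/11085) = 161/13435 + 6174/3695 = 16708517/9928465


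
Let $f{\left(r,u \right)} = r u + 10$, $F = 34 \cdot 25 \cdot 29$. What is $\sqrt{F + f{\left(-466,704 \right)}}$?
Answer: $2 i \sqrt{75851} \approx 550.82 i$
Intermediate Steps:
$F = 24650$ ($F = 850 \cdot 29 = 24650$)
$f{\left(r,u \right)} = 10 + r u$
$\sqrt{F + f{\left(-466,704 \right)}} = \sqrt{24650 + \left(10 - 328064\right)} = \sqrt{24650 - 328054} = \sqrt{-303404} = 2 i \sqrt{75851}$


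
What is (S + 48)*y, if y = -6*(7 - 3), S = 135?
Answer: -4392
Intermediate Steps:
y = -24 (y = -6*4 = -24)
(S + 48)*y = (135 + 48)*(-24) = 183*(-24) = -4392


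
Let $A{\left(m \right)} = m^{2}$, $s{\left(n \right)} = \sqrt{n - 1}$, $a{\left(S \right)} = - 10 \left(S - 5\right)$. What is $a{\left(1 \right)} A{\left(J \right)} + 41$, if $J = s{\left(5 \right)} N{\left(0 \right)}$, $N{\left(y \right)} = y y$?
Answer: $41$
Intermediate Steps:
$N{\left(y \right)} = y^{2}$
$a{\left(S \right)} = 50 - 10 S$ ($a{\left(S \right)} = - 10 \left(-5 + S\right) = 50 - 10 S$)
$s{\left(n \right)} = \sqrt{-1 + n}$
$J = 0$ ($J = \sqrt{-1 + 5} \cdot 0^{2} = \sqrt{4} \cdot 0 = 2 \cdot 0 = 0$)
$a{\left(1 \right)} A{\left(J \right)} + 41 = \left(50 - 10\right) 0^{2} + 41 = \left(50 - 10\right) 0 + 41 = 40 \cdot 0 + 41 = 0 + 41 = 41$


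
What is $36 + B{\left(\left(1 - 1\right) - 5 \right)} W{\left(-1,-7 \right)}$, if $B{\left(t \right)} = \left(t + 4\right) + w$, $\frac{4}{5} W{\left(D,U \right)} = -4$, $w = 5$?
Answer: $16$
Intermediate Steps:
$W{\left(D,U \right)} = -5$ ($W{\left(D,U \right)} = \frac{5}{4} \left(-4\right) = -5$)
$B{\left(t \right)} = 9 + t$ ($B{\left(t \right)} = \left(t + 4\right) + 5 = \left(4 + t\right) + 5 = 9 + t$)
$36 + B{\left(\left(1 - 1\right) - 5 \right)} W{\left(-1,-7 \right)} = 36 + \left(9 + \left(\left(1 - 1\right) - 5\right)\right) \left(-5\right) = 36 + \left(9 + \left(0 - 5\right)\right) \left(-5\right) = 36 + \left(9 - 5\right) \left(-5\right) = 36 + 4 \left(-5\right) = 36 - 20 = 16$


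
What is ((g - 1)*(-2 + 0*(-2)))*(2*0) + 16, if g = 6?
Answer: 16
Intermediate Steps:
((g - 1)*(-2 + 0*(-2)))*(2*0) + 16 = ((6 - 1)*(-2 + 0*(-2)))*(2*0) + 16 = (5*(-2 + 0))*0 + 16 = (5*(-2))*0 + 16 = -10*0 + 16 = 0 + 16 = 16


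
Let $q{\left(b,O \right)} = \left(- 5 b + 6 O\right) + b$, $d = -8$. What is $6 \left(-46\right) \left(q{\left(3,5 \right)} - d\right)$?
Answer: $-7176$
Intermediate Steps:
$q{\left(b,O \right)} = - 4 b + 6 O$
$6 \left(-46\right) \left(q{\left(3,5 \right)} - d\right) = 6 \left(-46\right) \left(\left(\left(-4\right) 3 + 6 \cdot 5\right) - -8\right) = - 276 \left(\left(-12 + 30\right) + 8\right) = - 276 \left(18 + 8\right) = \left(-276\right) 26 = -7176$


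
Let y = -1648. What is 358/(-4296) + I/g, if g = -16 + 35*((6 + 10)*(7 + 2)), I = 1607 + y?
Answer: -1379/15072 ≈ -0.091494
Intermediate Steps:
I = -41 (I = 1607 - 1648 = -41)
g = 5024 (g = -16 + 35*(16*9) = -16 + 35*144 = -16 + 5040 = 5024)
358/(-4296) + I/g = 358/(-4296) - 41/5024 = 358*(-1/4296) - 41*1/5024 = -1/12 - 41/5024 = -1379/15072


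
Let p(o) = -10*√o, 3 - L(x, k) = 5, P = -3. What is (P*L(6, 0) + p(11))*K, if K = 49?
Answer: 294 - 490*√11 ≈ -1331.1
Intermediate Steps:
L(x, k) = -2 (L(x, k) = 3 - 1*5 = 3 - 5 = -2)
(P*L(6, 0) + p(11))*K = (-3*(-2) - 10*√11)*49 = (6 - 10*√11)*49 = 294 - 490*√11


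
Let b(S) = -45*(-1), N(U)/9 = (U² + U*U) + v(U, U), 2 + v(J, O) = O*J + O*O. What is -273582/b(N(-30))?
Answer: -30398/5 ≈ -6079.6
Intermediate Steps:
v(J, O) = -2 + O² + J*O (v(J, O) = -2 + (O*J + O*O) = -2 + (J*O + O²) = -2 + (O² + J*O) = -2 + O² + J*O)
N(U) = -18 + 36*U² (N(U) = 9*((U² + U*U) + (-2 + U² + U*U)) = 9*((U² + U²) + (-2 + U² + U²)) = 9*(2*U² + (-2 + 2*U²)) = 9*(-2 + 4*U²) = -18 + 36*U²)
b(S) = 45
-273582/b(N(-30)) = -273582/45 = -273582*1/45 = -30398/5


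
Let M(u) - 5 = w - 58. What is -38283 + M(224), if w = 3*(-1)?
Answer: -38339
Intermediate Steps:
w = -3
M(u) = -56 (M(u) = 5 + (-3 - 58) = 5 - 61 = -56)
-38283 + M(224) = -38283 - 56 = -38339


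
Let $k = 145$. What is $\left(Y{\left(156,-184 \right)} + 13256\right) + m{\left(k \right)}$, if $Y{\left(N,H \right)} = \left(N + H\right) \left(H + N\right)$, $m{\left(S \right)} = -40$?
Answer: $14000$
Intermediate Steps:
$Y{\left(N,H \right)} = \left(H + N\right)^{2}$ ($Y{\left(N,H \right)} = \left(H + N\right) \left(H + N\right) = \left(H + N\right)^{2}$)
$\left(Y{\left(156,-184 \right)} + 13256\right) + m{\left(k \right)} = \left(\left(-184 + 156\right)^{2} + 13256\right) - 40 = \left(\left(-28\right)^{2} + 13256\right) - 40 = \left(784 + 13256\right) - 40 = 14040 - 40 = 14000$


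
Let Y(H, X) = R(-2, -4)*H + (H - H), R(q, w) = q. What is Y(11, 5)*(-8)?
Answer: 176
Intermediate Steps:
Y(H, X) = -2*H (Y(H, X) = -2*H + (H - H) = -2*H + 0 = -2*H)
Y(11, 5)*(-8) = -2*11*(-8) = -22*(-8) = 176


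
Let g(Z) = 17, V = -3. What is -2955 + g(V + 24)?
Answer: -2938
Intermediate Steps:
-2955 + g(V + 24) = -2955 + 17 = -2938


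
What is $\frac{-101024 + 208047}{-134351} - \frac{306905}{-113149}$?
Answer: $\frac{4160492604}{2171668757} \approx 1.9158$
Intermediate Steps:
$\frac{-101024 + 208047}{-134351} - \frac{306905}{-113149} = 107023 \left(- \frac{1}{134351}\right) - - \frac{306905}{113149} = - \frac{15289}{19193} + \frac{306905}{113149} = \frac{4160492604}{2171668757}$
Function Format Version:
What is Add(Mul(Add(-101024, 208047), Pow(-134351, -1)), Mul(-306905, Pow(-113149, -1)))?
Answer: Rational(4160492604, 2171668757) ≈ 1.9158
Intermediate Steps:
Add(Mul(Add(-101024, 208047), Pow(-134351, -1)), Mul(-306905, Pow(-113149, -1))) = Add(Mul(107023, Rational(-1, 134351)), Mul(-306905, Rational(-1, 113149))) = Add(Rational(-15289, 19193), Rational(306905, 113149)) = Rational(4160492604, 2171668757)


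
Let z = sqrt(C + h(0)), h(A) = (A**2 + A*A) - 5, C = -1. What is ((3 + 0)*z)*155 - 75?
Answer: -75 + 465*I*sqrt(6) ≈ -75.0 + 1139.0*I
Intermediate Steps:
h(A) = -5 + 2*A**2 (h(A) = (A**2 + A**2) - 5 = 2*A**2 - 5 = -5 + 2*A**2)
z = I*sqrt(6) (z = sqrt(-1 + (-5 + 2*0**2)) = sqrt(-1 + (-5 + 2*0)) = sqrt(-1 + (-5 + 0)) = sqrt(-1 - 5) = sqrt(-6) = I*sqrt(6) ≈ 2.4495*I)
((3 + 0)*z)*155 - 75 = ((3 + 0)*(I*sqrt(6)))*155 - 75 = (3*(I*sqrt(6)))*155 - 75 = (3*I*sqrt(6))*155 - 75 = 465*I*sqrt(6) - 75 = -75 + 465*I*sqrt(6)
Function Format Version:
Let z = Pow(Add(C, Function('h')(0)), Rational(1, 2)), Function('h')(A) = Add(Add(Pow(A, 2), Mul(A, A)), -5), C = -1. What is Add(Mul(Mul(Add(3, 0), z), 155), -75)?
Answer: Add(-75, Mul(465, I, Pow(6, Rational(1, 2)))) ≈ Add(-75.000, Mul(1139.0, I))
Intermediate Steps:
Function('h')(A) = Add(-5, Mul(2, Pow(A, 2))) (Function('h')(A) = Add(Add(Pow(A, 2), Pow(A, 2)), -5) = Add(Mul(2, Pow(A, 2)), -5) = Add(-5, Mul(2, Pow(A, 2))))
z = Mul(I, Pow(6, Rational(1, 2))) (z = Pow(Add(-1, Add(-5, Mul(2, Pow(0, 2)))), Rational(1, 2)) = Pow(Add(-1, Add(-5, Mul(2, 0))), Rational(1, 2)) = Pow(Add(-1, Add(-5, 0)), Rational(1, 2)) = Pow(Add(-1, -5), Rational(1, 2)) = Pow(-6, Rational(1, 2)) = Mul(I, Pow(6, Rational(1, 2))) ≈ Mul(2.4495, I))
Add(Mul(Mul(Add(3, 0), z), 155), -75) = Add(Mul(Mul(Add(3, 0), Mul(I, Pow(6, Rational(1, 2)))), 155), -75) = Add(Mul(Mul(3, Mul(I, Pow(6, Rational(1, 2)))), 155), -75) = Add(Mul(Mul(3, I, Pow(6, Rational(1, 2))), 155), -75) = Add(Mul(465, I, Pow(6, Rational(1, 2))), -75) = Add(-75, Mul(465, I, Pow(6, Rational(1, 2))))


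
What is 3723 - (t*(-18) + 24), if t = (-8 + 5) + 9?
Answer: 3807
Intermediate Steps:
t = 6 (t = -3 + 9 = 6)
3723 - (t*(-18) + 24) = 3723 - (6*(-18) + 24) = 3723 - (-108 + 24) = 3723 - 1*(-84) = 3723 + 84 = 3807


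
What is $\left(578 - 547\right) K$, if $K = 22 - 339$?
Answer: $-9827$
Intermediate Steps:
$K = -317$
$\left(578 - 547\right) K = \left(578 - 547\right) \left(-317\right) = 31 \left(-317\right) = -9827$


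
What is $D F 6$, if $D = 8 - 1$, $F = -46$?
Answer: $-1932$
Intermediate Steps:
$D = 7$ ($D = 8 - 1 = 7$)
$D F 6 = 7 \left(-46\right) 6 = \left(-322\right) 6 = -1932$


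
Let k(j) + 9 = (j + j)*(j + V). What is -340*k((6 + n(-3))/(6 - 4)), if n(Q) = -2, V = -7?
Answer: 9860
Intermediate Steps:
k(j) = -9 + 2*j*(-7 + j) (k(j) = -9 + (j + j)*(j - 7) = -9 + (2*j)*(-7 + j) = -9 + 2*j*(-7 + j))
-340*k((6 + n(-3))/(6 - 4)) = -340*(-9 - 14*(6 - 2)/(6 - 4) + 2*((6 - 2)/(6 - 4))**2) = -340*(-9 - 56/2 + 2*(4/2)**2) = -340*(-9 - 56/2 + 2*(4*(1/2))**2) = -340*(-9 - 14*2 + 2*2**2) = -340*(-9 - 28 + 2*4) = -340*(-9 - 28 + 8) = -340*(-29) = 9860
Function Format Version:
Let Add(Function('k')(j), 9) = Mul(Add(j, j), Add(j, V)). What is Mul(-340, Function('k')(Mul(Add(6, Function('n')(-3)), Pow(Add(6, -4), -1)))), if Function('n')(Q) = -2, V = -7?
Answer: 9860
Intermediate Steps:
Function('k')(j) = Add(-9, Mul(2, j, Add(-7, j))) (Function('k')(j) = Add(-9, Mul(Add(j, j), Add(j, -7))) = Add(-9, Mul(Mul(2, j), Add(-7, j))) = Add(-9, Mul(2, j, Add(-7, j))))
Mul(-340, Function('k')(Mul(Add(6, Function('n')(-3)), Pow(Add(6, -4), -1)))) = Mul(-340, Add(-9, Mul(-14, Mul(Add(6, -2), Pow(Add(6, -4), -1))), Mul(2, Pow(Mul(Add(6, -2), Pow(Add(6, -4), -1)), 2)))) = Mul(-340, Add(-9, Mul(-14, Mul(4, Pow(2, -1))), Mul(2, Pow(Mul(4, Pow(2, -1)), 2)))) = Mul(-340, Add(-9, Mul(-14, Mul(4, Rational(1, 2))), Mul(2, Pow(Mul(4, Rational(1, 2)), 2)))) = Mul(-340, Add(-9, Mul(-14, 2), Mul(2, Pow(2, 2)))) = Mul(-340, Add(-9, -28, Mul(2, 4))) = Mul(-340, Add(-9, -28, 8)) = Mul(-340, -29) = 9860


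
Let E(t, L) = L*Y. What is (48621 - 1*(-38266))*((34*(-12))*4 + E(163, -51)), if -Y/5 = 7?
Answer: 13293711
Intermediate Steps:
Y = -35 (Y = -5*7 = -35)
E(t, L) = -35*L (E(t, L) = L*(-35) = -35*L)
(48621 - 1*(-38266))*((34*(-12))*4 + E(163, -51)) = (48621 - 1*(-38266))*((34*(-12))*4 - 35*(-51)) = (48621 + 38266)*(-408*4 + 1785) = 86887*(-1632 + 1785) = 86887*153 = 13293711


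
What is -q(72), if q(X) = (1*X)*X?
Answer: -5184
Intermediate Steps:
q(X) = X² (q(X) = X*X = X²)
-q(72) = -1*72² = -1*5184 = -5184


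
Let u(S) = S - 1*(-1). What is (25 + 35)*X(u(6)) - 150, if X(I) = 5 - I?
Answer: -270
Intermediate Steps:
u(S) = 1 + S (u(S) = S + 1 = 1 + S)
(25 + 35)*X(u(6)) - 150 = (25 + 35)*(5 - (1 + 6)) - 150 = 60*(5 - 1*7) - 150 = 60*(5 - 7) - 150 = 60*(-2) - 150 = -120 - 150 = -270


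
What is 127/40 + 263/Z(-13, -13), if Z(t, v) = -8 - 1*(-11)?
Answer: 10901/120 ≈ 90.842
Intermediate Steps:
Z(t, v) = 3 (Z(t, v) = -8 + 11 = 3)
127/40 + 263/Z(-13, -13) = 127/40 + 263/3 = 10901/120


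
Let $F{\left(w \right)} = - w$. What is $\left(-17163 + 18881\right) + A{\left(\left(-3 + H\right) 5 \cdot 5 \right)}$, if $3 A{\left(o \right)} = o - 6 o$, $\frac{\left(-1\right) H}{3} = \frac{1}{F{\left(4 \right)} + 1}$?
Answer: $\frac{5404}{3} \approx 1801.3$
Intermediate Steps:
$H = 1$ ($H = - \frac{3}{\left(-1\right) 4 + 1} = - \frac{3}{-4 + 1} = - \frac{3}{-3} = \left(-3\right) \left(- \frac{1}{3}\right) = 1$)
$A{\left(o \right)} = - \frac{5 o}{3}$ ($A{\left(o \right)} = \frac{o - 6 o}{3} = \frac{\left(-5\right) o}{3} = - \frac{5 o}{3}$)
$\left(-17163 + 18881\right) + A{\left(\left(-3 + H\right) 5 \cdot 5 \right)} = \left(-17163 + 18881\right) - \frac{5 \left(-3 + 1\right) 5 \cdot 5}{3} = 1718 - \frac{5 \left(\left(-2\right) 25\right)}{3} = 1718 - - \frac{250}{3} = 1718 + \frac{250}{3} = \frac{5404}{3}$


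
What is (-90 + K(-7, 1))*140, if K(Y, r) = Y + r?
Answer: -13440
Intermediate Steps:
(-90 + K(-7, 1))*140 = (-90 + (-7 + 1))*140 = (-90 - 6)*140 = -96*140 = -13440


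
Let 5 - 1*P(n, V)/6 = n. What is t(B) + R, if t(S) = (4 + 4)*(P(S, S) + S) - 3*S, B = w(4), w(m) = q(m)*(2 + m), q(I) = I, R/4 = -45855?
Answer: -184212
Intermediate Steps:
R = -183420 (R = 4*(-45855) = -183420)
P(n, V) = 30 - 6*n
w(m) = m*(2 + m)
B = 24 (B = 4*(2 + 4) = 4*6 = 24)
t(S) = 240 - 43*S (t(S) = (4 + 4)*((30 - 6*S) + S) - 3*S = 8*(30 - 5*S) - 3*S = (240 - 40*S) - 3*S = 240 - 43*S)
t(B) + R = (240 - 43*24) - 183420 = (240 - 1032) - 183420 = -792 - 183420 = -184212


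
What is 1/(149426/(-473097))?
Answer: -473097/149426 ≈ -3.1661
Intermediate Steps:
1/(149426/(-473097)) = 1/(149426*(-1/473097)) = 1/(-149426/473097) = -473097/149426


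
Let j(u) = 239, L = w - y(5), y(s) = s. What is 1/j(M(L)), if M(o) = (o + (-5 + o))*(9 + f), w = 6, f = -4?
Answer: 1/239 ≈ 0.0041841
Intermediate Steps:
L = 1 (L = 6 - 1*5 = 6 - 5 = 1)
M(o) = -25 + 10*o (M(o) = (o + (-5 + o))*(9 - 4) = (-5 + 2*o)*5 = -25 + 10*o)
1/j(M(L)) = 1/239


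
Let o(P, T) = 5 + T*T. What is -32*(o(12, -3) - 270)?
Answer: 8192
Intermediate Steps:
o(P, T) = 5 + T**2
-32*(o(12, -3) - 270) = -32*((5 + (-3)**2) - 270) = -32*((5 + 9) - 270) = -32*(14 - 270) = -32*(-256) = 8192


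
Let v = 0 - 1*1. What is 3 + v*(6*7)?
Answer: -39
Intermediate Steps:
v = -1 (v = 0 - 1 = -1)
3 + v*(6*7) = 3 - 6*7 = 3 - 1*42 = 3 - 42 = -39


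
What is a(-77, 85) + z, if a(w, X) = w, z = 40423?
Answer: 40346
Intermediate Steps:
a(-77, 85) + z = -77 + 40423 = 40346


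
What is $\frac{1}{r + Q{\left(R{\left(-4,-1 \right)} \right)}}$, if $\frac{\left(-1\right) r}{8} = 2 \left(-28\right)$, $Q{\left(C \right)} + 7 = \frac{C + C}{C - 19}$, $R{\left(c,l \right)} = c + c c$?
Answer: $\frac{7}{3063} \approx 0.0022853$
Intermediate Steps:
$R{\left(c,l \right)} = c + c^{2}$
$Q{\left(C \right)} = -7 + \frac{2 C}{-19 + C}$ ($Q{\left(C \right)} = -7 + \frac{C + C}{C - 19} = -7 + \frac{2 C}{-19 + C}$)
$r = 448$ ($r = - 8 \cdot 2 \left(-28\right) = \left(-8\right) \left(-56\right) = 448$)
$\frac{1}{r + Q{\left(R{\left(-4,-1 \right)} \right)}} = \frac{1}{448 + \frac{133 - 5 \left(- 4 \left(1 - 4\right)\right)}{-19 - 4 \left(1 - 4\right)}} = \frac{1}{448 + \frac{133 - 5 \left(\left(-4\right) \left(-3\right)\right)}{-19 - -12}} = \frac{1}{448 + \frac{133 - 60}{-19 + 12}} = \frac{1}{448 + \frac{133 - 60}{-7}} = \frac{1}{448 - \frac{73}{7}} = \frac{1}{\frac{3063}{7}} = \frac{7}{3063}$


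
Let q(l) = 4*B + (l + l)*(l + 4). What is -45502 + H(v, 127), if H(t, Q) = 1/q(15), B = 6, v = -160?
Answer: -27028187/594 ≈ -45502.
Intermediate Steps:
q(l) = 24 + 2*l*(4 + l) (q(l) = 4*6 + (l + l)*(l + 4) = 24 + (2*l)*(4 + l) = 24 + 2*l*(4 + l))
H(t, Q) = 1/594 (H(t, Q) = 1/(24 + 2*15² + 8*15) = 1/(24 + 2*225 + 120) = 1/(24 + 450 + 120) = 1/594)
-45502 + H(v, 127) = -45502 + 1/594 = -27028187/594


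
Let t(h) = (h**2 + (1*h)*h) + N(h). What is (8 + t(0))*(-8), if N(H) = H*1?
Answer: -64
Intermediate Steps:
N(H) = H
t(h) = h + 2*h**2 (t(h) = (h**2 + (1*h)*h) + h = (h**2 + h*h) + h = (h**2 + h**2) + h = 2*h**2 + h = h + 2*h**2)
(8 + t(0))*(-8) = (8 + 0*(1 + 2*0))*(-8) = (8 + 0*(1 + 0))*(-8) = (8 + 0*1)*(-8) = (8 + 0)*(-8) = 8*(-8) = -64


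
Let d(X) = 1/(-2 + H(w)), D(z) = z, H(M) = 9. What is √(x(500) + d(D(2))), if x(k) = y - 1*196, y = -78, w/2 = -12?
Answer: 3*I*√1491/7 ≈ 16.549*I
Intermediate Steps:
w = -24 (w = 2*(-12) = -24)
x(k) = -274 (x(k) = -78 - 1*196 = -78 - 196 = -274)
d(X) = ⅐ (d(X) = 1/(-2 + 9) = 1/7 = ⅐)
√(x(500) + d(D(2))) = √(-274 + ⅐) = √(-1917/7) = 3*I*√1491/7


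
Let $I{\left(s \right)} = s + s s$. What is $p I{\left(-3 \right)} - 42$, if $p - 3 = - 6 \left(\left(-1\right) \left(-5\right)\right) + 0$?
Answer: $-204$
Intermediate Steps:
$p = -27$ ($p = 3 + \left(- 6 \left(\left(-1\right) \left(-5\right)\right) + 0\right) = 3 + \left(\left(-6\right) 5 + 0\right) = 3 + \left(-30 + 0\right) = 3 - 30 = -27$)
$I{\left(s \right)} = s + s^{2}$
$p I{\left(-3 \right)} - 42 = - 27 \left(- 3 \left(1 - 3\right)\right) - 42 = - 27 \left(\left(-3\right) \left(-2\right)\right) - 42 = \left(-27\right) 6 - 42 = -162 - 42 = -204$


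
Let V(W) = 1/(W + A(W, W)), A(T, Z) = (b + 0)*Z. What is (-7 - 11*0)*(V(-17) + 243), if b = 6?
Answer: -28916/17 ≈ -1700.9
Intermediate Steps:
A(T, Z) = 6*Z (A(T, Z) = (6 + 0)*Z = 6*Z)
V(W) = 1/(7*W) (V(W) = 1/(W + 6*W) = 1/(7*W))
(-7 - 11*0)*(V(-17) + 243) = (-7 - 11*0)*((1/7)/(-17) + 243) = (-7 + 0)*((1/7)*(-1/17) + 243) = -7*(-1/119 + 243) = -7*28916/119 = -28916/17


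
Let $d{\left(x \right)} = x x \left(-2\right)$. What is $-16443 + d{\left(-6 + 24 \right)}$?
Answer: $-17091$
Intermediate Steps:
$d{\left(x \right)} = - 2 x^{2}$ ($d{\left(x \right)} = x^{2} \left(-2\right) = - 2 x^{2}$)
$-16443 + d{\left(-6 + 24 \right)} = -16443 - 2 \left(-6 + 24\right)^{2} = -16443 - 2 \cdot 18^{2} = -16443 - 648 = -17091$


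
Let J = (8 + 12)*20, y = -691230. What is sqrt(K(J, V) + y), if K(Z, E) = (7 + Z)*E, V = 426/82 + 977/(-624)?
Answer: I*sqrt(28216971499665)/6396 ≈ 830.51*I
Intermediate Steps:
V = 92855/25584 (V = 426*(1/82) + 977*(-1/624) = 213/41 - 977/624 = 92855/25584 ≈ 3.6294)
J = 400 (J = 20*20 = 400)
K(Z, E) = E*(7 + Z)
sqrt(K(J, V) + y) = sqrt(92855*(7 + 400)/25584 - 691230) = sqrt((92855/25584)*407 - 691230) = sqrt(37791985/25584 - 691230) = sqrt(-17646636335/25584) = I*sqrt(28216971499665)/6396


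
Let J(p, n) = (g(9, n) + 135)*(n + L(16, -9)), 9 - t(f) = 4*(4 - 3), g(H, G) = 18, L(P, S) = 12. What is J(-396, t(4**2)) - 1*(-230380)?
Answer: 232981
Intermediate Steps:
t(f) = 5 (t(f) = 9 - 4*(4 - 3) = 9 - 4 = 5)
J(p, n) = 1836 + 153*n (J(p, n) = (18 + 135)*(n + 12) = 153*(12 + n) = 1836 + 153*n)
J(-396, t(4**2)) - 1*(-230380) = (1836 + 153*5) - 1*(-230380) = (1836 + 765) + 230380 = 2601 + 230380 = 232981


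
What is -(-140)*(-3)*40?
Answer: -16800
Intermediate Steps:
-(-140)*(-3)*40 = -20*21*40 = -420*40 = -16800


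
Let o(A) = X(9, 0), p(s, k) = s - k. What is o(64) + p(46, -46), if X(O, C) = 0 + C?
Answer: 92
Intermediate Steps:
X(O, C) = C
o(A) = 0
o(64) + p(46, -46) = 0 + (46 - 1*(-46)) = 0 + (46 + 46) = 0 + 92 = 92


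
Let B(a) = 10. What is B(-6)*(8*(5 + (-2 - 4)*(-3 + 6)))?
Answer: -1040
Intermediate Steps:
B(-6)*(8*(5 + (-2 - 4)*(-3 + 6))) = 10*(8*(5 + (-2 - 4)*(-3 + 6))) = 10*(8*(5 - 6*3)) = 10*(8*(5 - 18)) = 10*(8*(-13)) = 10*(-104) = -1040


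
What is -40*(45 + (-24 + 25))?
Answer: -1840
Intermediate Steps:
-40*(45 + (-24 + 25)) = -40*(45 + 1) = -40*46 = -1840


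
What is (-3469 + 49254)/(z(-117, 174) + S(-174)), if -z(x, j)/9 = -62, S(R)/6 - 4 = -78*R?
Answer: 45785/82014 ≈ 0.55826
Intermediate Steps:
S(R) = 24 - 468*R (S(R) = 24 + 6*(-78*R) = 24 - 468*R)
z(x, j) = 558 (z(x, j) = -9*(-62) = 558)
(-3469 + 49254)/(z(-117, 174) + S(-174)) = (-3469 + 49254)/(558 + (24 - 468*(-174))) = 45785/(558 + (24 + 81432)) = 45785/(558 + 81456) = 45785/82014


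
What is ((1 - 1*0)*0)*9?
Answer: 0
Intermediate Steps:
((1 - 1*0)*0)*9 = ((1 + 0)*0)*9 = (1*0)*9 = 0*9 = 0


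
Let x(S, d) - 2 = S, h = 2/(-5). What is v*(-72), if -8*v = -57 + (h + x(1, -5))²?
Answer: -11304/25 ≈ -452.16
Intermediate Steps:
h = -⅖ (h = 2*(-⅕) = -⅖ ≈ -0.40000)
x(S, d) = 2 + S
v = 157/25 (v = -(-57 + (-⅖ + (2 + 1))²)/8 = -(-57 + (-⅖ + 3)²)/8 = -(-57 + (13/5)²)/8 = -(-57 + 169/25)/8 = -⅛*(-1256/25) = 157/25 ≈ 6.2800)
v*(-72) = (157/25)*(-72) = -11304/25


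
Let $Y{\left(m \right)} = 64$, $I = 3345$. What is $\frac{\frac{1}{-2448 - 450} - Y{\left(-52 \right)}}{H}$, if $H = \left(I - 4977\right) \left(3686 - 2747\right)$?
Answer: $\frac{185473}{4441034304} \approx 4.1763 \cdot 10^{-5}$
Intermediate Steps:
$H = -1532448$ ($H = \left(3345 - 4977\right) \left(3686 - 2747\right) = \left(-1632\right) 939 = -1532448$)
$\frac{\frac{1}{-2448 - 450} - Y{\left(-52 \right)}}{H} = \frac{\frac{1}{-2448 - 450} - 64}{-1532448} = \left(\frac{1}{-2898} - 64\right) \left(- \frac{1}{1532448}\right) = \left(- \frac{1}{2898} - 64\right) \left(- \frac{1}{1532448}\right) = \left(- \frac{185473}{2898}\right) \left(- \frac{1}{1532448}\right) = \frac{185473}{4441034304}$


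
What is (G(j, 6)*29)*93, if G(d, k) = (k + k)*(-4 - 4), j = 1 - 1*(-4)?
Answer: -258912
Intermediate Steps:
j = 5 (j = 1 + 4 = 5)
G(d, k) = -16*k (G(d, k) = (2*k)*(-8) = -16*k)
(G(j, 6)*29)*93 = (-16*6*29)*93 = -96*29*93 = -2784*93 = -258912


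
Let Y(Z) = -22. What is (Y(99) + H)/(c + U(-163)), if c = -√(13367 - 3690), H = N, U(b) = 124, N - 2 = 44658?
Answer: 5535112/5699 + 44638*√9677/5699 ≈ 1741.8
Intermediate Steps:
N = 44660 (N = 2 + 44658 = 44660)
H = 44660
c = -√9677 ≈ -98.372
(Y(99) + H)/(c + U(-163)) = (-22 + 44660)/(-√9677 + 124) = 44638/(124 - √9677)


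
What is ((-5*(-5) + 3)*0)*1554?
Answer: 0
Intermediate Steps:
((-5*(-5) + 3)*0)*1554 = ((25 + 3)*0)*1554 = (28*0)*1554 = 0*1554 = 0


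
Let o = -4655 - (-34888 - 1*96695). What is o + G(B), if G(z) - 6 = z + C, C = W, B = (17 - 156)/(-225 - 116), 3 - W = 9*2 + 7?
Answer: 43277131/341 ≈ 1.2691e+5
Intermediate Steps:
W = -22 (W = 3 - (9*2 + 7) = 3 - (18 + 7) = 3 - 1*25 = 3 - 25 = -22)
B = 139/341 (B = -139/(-341) = -139*(-1/341) = 139/341 ≈ 0.40762)
o = 126928 (o = -4655 - (-34888 - 96695) = -4655 - 1*(-131583) = -4655 + 131583 = 126928)
C = -22
G(z) = -16 + z (G(z) = 6 + (z - 22) = 6 + (-22 + z) = -16 + z)
o + G(B) = 126928 + (-16 + 139/341) = 126928 - 5317/341 = 43277131/341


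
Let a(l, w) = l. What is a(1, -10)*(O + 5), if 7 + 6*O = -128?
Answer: -35/2 ≈ -17.500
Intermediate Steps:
O = -45/2 (O = -7/6 + (⅙)*(-128) = -7/6 - 64/3 = -45/2 ≈ -22.500)
a(1, -10)*(O + 5) = 1*(-45/2 + 5) = 1*(-35/2) = -35/2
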